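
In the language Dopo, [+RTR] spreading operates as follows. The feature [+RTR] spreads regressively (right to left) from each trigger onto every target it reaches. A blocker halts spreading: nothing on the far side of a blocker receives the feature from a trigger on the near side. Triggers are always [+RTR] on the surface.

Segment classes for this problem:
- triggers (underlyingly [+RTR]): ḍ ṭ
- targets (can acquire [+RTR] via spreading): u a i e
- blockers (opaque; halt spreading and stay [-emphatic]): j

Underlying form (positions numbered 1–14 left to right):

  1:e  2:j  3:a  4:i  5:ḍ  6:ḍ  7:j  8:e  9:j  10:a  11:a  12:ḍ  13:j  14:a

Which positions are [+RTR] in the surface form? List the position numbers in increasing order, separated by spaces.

From /ḍ/ at 5 leftward: 4 /i/ → [+RTR]; 3 /a/ → [+RTR]; 2 /j/ blocks.
From /ḍ/ at 6 leftward: 5 /ḍ/ is itself a trigger — this domain ends here.
From /ḍ/ at 12 leftward: 11 /a/ → [+RTR]; 10 /a/ → [+RTR]; 9 /j/ blocks.
Targets with no active source: positions 1 8 14 stay [-emphatic].

3 4 5 6 10 11 12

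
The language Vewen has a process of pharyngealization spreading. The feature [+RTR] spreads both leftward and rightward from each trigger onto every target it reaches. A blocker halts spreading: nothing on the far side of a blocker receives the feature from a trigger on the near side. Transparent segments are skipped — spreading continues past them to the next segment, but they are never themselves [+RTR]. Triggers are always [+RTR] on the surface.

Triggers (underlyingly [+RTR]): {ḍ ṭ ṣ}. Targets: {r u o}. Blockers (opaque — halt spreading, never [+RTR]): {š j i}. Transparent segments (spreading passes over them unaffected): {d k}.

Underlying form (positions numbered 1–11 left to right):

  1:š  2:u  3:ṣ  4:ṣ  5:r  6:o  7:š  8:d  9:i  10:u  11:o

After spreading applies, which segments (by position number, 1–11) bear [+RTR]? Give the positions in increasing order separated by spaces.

From /ṣ/ at 3 rightward: 4 /ṣ/ is itself a trigger — this domain ends here.
From /ṣ/ at 3 leftward: 2 /u/ → [+RTR]; 1 /š/ blocks.
From /ṣ/ at 4 rightward: 5 /r/ → [+RTR]; 6 /o/ → [+RTR]; 7 /š/ blocks.
From /ṣ/ at 4 leftward: 3 /ṣ/ is itself a trigger — this domain ends here.
Targets with no active source: positions 10 11 stay [-emphatic].

2 3 4 5 6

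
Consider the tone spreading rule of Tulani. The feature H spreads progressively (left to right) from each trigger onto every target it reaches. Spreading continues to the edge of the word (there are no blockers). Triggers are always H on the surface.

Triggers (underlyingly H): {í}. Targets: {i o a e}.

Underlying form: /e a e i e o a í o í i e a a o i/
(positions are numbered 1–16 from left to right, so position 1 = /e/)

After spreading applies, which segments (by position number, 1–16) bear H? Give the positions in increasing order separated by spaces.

From /í/ at 8 rightward: 9 /o/ → H; 10 /í/ is itself a trigger — this domain ends here.
From /í/ at 10 rightward: 11 /i/ → H; 12 /e/ → H; 13 /a/ → H; 14 /a/ → H; 15 /o/ → H; 16 /i/ → H; word edge.
Targets with no active source: positions 1 2 3 4 5 6 7 stay [-high tone].

8 9 10 11 12 13 14 15 16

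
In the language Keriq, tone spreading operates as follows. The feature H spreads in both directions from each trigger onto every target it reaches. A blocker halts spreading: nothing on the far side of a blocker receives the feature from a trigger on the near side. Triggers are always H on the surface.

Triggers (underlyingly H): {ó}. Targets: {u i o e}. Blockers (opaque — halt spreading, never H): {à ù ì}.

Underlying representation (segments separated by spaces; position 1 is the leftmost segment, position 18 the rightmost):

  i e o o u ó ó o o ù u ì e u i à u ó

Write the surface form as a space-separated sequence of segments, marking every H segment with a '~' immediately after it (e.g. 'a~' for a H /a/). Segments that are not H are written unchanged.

i~ e~ o~ o~ u~ ó~ ó~ o~ o~ ù u ì e u i à u~ ó~

From /ó/ at 6 rightward: 7 /ó/ is itself a trigger — this domain ends here.
From /ó/ at 6 leftward: 5 /u/ → H; 4 /o/ → H; 3 /o/ → H; 2 /e/ → H; 1 /i/ → H; word edge.
From /ó/ at 7 rightward: 8 /o/ → H; 9 /o/ → H; 10 /ù/ blocks.
From /ó/ at 7 leftward: 6 /ó/ is itself a trigger — this domain ends here.
From /ó/ at 18 rightward: word edge.
From /ó/ at 18 leftward: 17 /u/ → H; 16 /à/ blocks.
Targets with no active source: positions 11 13 14 15 stay [-high tone].
H positions on the surface: 1 2 3 4 5 6 7 8 9 17 18.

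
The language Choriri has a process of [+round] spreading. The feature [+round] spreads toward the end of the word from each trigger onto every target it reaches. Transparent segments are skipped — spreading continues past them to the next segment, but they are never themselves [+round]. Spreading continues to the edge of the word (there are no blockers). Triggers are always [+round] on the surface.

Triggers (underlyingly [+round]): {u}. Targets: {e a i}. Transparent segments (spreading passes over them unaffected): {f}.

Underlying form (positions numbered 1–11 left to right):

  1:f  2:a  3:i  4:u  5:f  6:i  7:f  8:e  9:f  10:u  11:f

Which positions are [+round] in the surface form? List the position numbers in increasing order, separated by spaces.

From /u/ at 4 rightward: 5 /f/ transparent; 6 /i/ → [+round]; 7 /f/ transparent; 8 /e/ → [+round]; 9 /f/ transparent; 10 /u/ is itself a trigger — this domain ends here.
From /u/ at 10 rightward: 11 /f/ transparent; word edge.
Targets with no active source: positions 2 3 stay [-round].

4 6 8 10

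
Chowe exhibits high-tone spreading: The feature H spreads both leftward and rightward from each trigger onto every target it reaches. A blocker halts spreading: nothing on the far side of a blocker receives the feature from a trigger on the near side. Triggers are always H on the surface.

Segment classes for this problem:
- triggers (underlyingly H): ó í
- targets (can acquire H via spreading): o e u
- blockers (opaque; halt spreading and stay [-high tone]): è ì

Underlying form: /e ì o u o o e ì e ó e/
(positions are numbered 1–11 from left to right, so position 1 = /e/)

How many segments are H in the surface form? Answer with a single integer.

From /ó/ at 10 rightward: 11 /e/ → H; word edge.
From /ó/ at 10 leftward: 9 /e/ → H; 8 /ì/ blocks.
Targets with no active source: positions 1 3 4 5 6 7 stay [-high tone].
H positions on the surface: 9 10 11.

3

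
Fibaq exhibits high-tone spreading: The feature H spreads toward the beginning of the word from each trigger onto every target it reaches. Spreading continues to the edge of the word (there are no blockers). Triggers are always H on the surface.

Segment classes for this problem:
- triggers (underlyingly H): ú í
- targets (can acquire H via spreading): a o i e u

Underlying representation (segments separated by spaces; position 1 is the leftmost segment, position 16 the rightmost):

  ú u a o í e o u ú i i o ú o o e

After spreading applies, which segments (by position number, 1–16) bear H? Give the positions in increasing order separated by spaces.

From /ú/ at 1 leftward: word edge.
From /í/ at 5 leftward: 4 /o/ → H; 3 /a/ → H; 2 /u/ → H; 1 /ú/ is itself a trigger — this domain ends here.
From /ú/ at 9 leftward: 8 /u/ → H; 7 /o/ → H; 6 /e/ → H; 5 /í/ is itself a trigger — this domain ends here.
From /ú/ at 13 leftward: 12 /o/ → H; 11 /i/ → H; 10 /i/ → H; 9 /ú/ is itself a trigger — this domain ends here.
Targets with no active source: positions 14 15 16 stay [-high tone].

1 2 3 4 5 6 7 8 9 10 11 12 13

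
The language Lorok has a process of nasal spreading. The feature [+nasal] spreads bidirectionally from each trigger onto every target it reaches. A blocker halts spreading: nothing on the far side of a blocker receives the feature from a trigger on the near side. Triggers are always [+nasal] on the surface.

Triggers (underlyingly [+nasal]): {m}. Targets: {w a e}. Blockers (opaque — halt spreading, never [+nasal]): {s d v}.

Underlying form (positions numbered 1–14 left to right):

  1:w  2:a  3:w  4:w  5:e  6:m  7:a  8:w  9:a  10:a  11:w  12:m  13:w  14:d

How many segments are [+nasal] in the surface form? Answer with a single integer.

13

From /m/ at 6 rightward: 7 /a/ → [+nasal]; 8 /w/ → [+nasal]; 9 /a/ → [+nasal]; 10 /a/ → [+nasal]; 11 /w/ → [+nasal]; 12 /m/ is itself a trigger — this domain ends here.
From /m/ at 6 leftward: 5 /e/ → [+nasal]; 4 /w/ → [+nasal]; 3 /w/ → [+nasal]; 2 /a/ → [+nasal]; 1 /w/ → [+nasal]; word edge.
From /m/ at 12 rightward: 13 /w/ → [+nasal]; 14 /d/ blocks.
From /m/ at 12 leftward: 11 /w/ → [+nasal]; 10 /a/ → [+nasal]; 9 /a/ → [+nasal]; 8 /w/ → [+nasal]; 7 /a/ → [+nasal]; 6 /m/ is itself a trigger — this domain ends here.
[+nasal] positions on the surface: 1 2 3 4 5 6 7 8 9 10 11 12 13.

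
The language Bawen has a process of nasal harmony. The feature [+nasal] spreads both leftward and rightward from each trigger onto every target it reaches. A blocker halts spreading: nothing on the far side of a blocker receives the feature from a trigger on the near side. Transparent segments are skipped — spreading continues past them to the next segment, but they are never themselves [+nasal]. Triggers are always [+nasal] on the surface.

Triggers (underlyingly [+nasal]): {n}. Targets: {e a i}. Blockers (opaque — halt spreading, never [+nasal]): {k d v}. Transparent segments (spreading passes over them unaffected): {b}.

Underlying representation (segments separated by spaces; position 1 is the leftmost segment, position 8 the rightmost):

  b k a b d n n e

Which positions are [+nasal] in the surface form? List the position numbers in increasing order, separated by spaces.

6 7 8

From /n/ at 6 rightward: 7 /n/ is itself a trigger — this domain ends here.
From /n/ at 6 leftward: 5 /d/ blocks.
From /n/ at 7 rightward: 8 /e/ → [+nasal]; word edge.
From /n/ at 7 leftward: 6 /n/ is itself a trigger — this domain ends here.
Target with no active source: position 3 stays [-nasal].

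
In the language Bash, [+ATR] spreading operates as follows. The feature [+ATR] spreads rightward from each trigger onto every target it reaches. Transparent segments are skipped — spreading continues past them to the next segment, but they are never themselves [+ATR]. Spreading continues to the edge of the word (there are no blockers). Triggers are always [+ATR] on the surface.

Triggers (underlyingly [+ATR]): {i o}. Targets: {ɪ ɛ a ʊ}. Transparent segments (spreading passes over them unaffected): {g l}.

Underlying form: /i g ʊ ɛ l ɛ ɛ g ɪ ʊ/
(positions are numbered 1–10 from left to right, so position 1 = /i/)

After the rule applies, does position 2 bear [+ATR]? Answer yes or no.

no

From /i/ at 1 rightward: 2 /g/ transparent; 3 /ʊ/ → [+ATR]; 4 /ɛ/ → [+ATR]; 5 /l/ transparent; 6 /ɛ/ → [+ATR]; 7 /ɛ/ → [+ATR]; 8 /g/ transparent; 9 /ɪ/ → [+ATR]; 10 /ʊ/ → [+ATR]; word edge.
[+ATR] positions on the surface: 1 3 4 6 7 9 10.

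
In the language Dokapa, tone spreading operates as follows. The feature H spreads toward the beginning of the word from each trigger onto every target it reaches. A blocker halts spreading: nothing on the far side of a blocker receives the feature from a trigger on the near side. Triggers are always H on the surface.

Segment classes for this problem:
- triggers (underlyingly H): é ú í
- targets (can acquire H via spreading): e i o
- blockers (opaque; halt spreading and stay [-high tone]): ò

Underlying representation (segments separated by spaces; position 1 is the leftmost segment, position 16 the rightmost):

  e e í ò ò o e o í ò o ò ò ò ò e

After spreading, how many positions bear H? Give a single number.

From /í/ at 3 leftward: 2 /e/ → H; 1 /e/ → H; word edge.
From /í/ at 9 leftward: 8 /o/ → H; 7 /e/ → H; 6 /o/ → H; 5 /ò/ blocks.
Targets with no active source: positions 11 16 stay [-high tone].
H positions on the surface: 1 2 3 6 7 8 9.

7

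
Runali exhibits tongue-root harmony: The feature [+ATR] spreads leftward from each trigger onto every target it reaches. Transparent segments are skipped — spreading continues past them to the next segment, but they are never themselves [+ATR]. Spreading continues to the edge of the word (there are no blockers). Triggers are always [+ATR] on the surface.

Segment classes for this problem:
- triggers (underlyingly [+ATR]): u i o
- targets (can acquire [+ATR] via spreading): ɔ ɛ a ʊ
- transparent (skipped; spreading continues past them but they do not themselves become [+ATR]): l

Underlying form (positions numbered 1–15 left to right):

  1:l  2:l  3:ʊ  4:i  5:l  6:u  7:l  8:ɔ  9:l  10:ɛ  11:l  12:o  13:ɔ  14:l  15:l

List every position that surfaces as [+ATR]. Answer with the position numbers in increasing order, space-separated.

3 4 6 8 10 12

From /i/ at 4 leftward: 3 /ʊ/ → [+ATR]; 2 /l/ transparent; 1 /l/ transparent; word edge.
From /u/ at 6 leftward: 5 /l/ transparent; 4 /i/ is itself a trigger — this domain ends here.
From /o/ at 12 leftward: 11 /l/ transparent; 10 /ɛ/ → [+ATR]; 9 /l/ transparent; 8 /ɔ/ → [+ATR]; 7 /l/ transparent; 6 /u/ is itself a trigger — this domain ends here.
Target with no active source: position 13 stays [-ATR].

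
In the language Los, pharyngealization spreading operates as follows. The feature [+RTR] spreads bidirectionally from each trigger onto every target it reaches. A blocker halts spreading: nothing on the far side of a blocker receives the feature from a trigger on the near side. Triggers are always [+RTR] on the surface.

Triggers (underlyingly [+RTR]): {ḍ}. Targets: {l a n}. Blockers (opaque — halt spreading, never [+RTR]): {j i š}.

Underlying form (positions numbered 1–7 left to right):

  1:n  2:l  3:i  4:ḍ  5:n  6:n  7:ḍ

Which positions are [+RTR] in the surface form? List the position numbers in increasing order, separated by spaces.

4 5 6 7

From /ḍ/ at 4 rightward: 5 /n/ → [+RTR]; 6 /n/ → [+RTR]; 7 /ḍ/ is itself a trigger — this domain ends here.
From /ḍ/ at 4 leftward: 3 /i/ blocks.
From /ḍ/ at 7 rightward: word edge.
From /ḍ/ at 7 leftward: 6 /n/ → [+RTR]; 5 /n/ → [+RTR]; 4 /ḍ/ is itself a trigger — this domain ends here.
Targets with no active source: positions 1 2 stay [-emphatic].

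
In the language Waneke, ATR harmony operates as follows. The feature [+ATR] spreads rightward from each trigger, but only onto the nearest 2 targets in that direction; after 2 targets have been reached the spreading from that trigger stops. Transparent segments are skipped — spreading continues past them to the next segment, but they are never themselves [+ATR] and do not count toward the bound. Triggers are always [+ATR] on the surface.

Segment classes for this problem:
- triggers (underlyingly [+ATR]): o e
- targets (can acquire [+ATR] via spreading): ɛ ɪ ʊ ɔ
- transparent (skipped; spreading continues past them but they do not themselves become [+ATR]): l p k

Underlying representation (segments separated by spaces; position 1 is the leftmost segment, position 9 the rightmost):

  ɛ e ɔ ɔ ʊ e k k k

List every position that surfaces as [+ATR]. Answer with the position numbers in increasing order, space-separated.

From /e/ at 2 rightward: 3 /ɔ/ → [+ATR]; 4 /ɔ/ → [+ATR]; bound reached.
From /e/ at 6 rightward: 7 /k/ transparent; 8 /k/ transparent; 9 /k/ transparent; word edge.
Targets with no active source: positions 1 5 stay [-ATR].

2 3 4 6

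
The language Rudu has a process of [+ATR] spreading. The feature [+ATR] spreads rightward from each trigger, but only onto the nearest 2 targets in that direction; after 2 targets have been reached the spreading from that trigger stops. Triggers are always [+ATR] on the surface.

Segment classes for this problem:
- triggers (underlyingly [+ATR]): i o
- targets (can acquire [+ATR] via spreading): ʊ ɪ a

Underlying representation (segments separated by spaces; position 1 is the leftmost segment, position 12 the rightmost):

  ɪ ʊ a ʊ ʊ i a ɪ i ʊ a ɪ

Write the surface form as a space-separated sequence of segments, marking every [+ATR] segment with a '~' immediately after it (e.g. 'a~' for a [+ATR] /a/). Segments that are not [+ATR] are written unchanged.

ɪ ʊ a ʊ ʊ i~ a~ ɪ~ i~ ʊ~ a~ ɪ

From /i/ at 6 rightward: 7 /a/ → [+ATR]; 8 /ɪ/ → [+ATR]; bound reached.
From /i/ at 9 rightward: 10 /ʊ/ → [+ATR]; 11 /a/ → [+ATR]; bound reached.
Targets with no active source: positions 1 2 3 4 5 12 stay [-ATR].
[+ATR] positions on the surface: 6 7 8 9 10 11.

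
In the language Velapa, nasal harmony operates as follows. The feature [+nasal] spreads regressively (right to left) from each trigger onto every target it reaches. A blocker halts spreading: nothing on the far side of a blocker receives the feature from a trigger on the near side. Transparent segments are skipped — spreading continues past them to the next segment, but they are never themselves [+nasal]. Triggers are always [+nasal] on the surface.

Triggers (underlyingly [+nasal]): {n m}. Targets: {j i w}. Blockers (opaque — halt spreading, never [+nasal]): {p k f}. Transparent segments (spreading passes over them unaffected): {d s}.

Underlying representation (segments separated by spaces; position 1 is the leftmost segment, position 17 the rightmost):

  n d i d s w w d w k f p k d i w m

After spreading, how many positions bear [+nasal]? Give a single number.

4

From /n/ at 1 leftward: word edge.
From /m/ at 17 leftward: 16 /w/ → [+nasal]; 15 /i/ → [+nasal]; 14 /d/ transparent; 13 /k/ blocks.
Targets with no active source: positions 3 6 7 9 stay [-nasal].
[+nasal] positions on the surface: 1 15 16 17.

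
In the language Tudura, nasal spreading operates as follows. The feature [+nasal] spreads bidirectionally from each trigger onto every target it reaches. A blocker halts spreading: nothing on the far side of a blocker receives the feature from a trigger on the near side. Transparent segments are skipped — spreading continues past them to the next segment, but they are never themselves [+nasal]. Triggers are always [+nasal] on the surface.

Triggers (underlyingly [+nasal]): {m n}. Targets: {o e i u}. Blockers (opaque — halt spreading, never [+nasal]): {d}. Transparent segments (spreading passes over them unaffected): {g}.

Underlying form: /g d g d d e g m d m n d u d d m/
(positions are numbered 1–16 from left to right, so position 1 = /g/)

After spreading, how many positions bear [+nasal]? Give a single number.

From /m/ at 8 rightward: 9 /d/ blocks.
From /m/ at 8 leftward: 7 /g/ transparent; 6 /e/ → [+nasal]; 5 /d/ blocks.
From /m/ at 10 rightward: 11 /n/ is itself a trigger — this domain ends here.
From /m/ at 10 leftward: 9 /d/ blocks.
From /n/ at 11 rightward: 12 /d/ blocks.
From /n/ at 11 leftward: 10 /m/ is itself a trigger — this domain ends here.
From /m/ at 16 rightward: word edge.
From /m/ at 16 leftward: 15 /d/ blocks.
Target with no active source: position 13 stays [-nasal].
[+nasal] positions on the surface: 6 8 10 11 16.

5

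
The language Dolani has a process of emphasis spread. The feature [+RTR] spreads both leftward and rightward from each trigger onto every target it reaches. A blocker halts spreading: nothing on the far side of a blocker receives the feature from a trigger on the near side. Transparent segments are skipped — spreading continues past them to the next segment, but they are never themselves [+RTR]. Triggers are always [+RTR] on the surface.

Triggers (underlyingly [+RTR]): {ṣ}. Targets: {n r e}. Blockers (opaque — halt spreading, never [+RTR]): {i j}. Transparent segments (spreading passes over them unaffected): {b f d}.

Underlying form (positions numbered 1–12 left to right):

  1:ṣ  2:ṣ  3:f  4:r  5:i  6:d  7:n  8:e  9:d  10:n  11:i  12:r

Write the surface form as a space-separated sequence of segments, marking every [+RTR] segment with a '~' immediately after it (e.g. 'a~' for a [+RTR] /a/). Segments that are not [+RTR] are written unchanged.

From /ṣ/ at 1 rightward: 2 /ṣ/ is itself a trigger — this domain ends here.
From /ṣ/ at 1 leftward: word edge.
From /ṣ/ at 2 rightward: 3 /f/ transparent; 4 /r/ → [+RTR]; 5 /i/ blocks.
From /ṣ/ at 2 leftward: 1 /ṣ/ is itself a trigger — this domain ends here.
Targets with no active source: positions 7 8 10 12 stay [-emphatic].
[+RTR] positions on the surface: 1 2 4.

ṣ~ ṣ~ f r~ i d n e d n i r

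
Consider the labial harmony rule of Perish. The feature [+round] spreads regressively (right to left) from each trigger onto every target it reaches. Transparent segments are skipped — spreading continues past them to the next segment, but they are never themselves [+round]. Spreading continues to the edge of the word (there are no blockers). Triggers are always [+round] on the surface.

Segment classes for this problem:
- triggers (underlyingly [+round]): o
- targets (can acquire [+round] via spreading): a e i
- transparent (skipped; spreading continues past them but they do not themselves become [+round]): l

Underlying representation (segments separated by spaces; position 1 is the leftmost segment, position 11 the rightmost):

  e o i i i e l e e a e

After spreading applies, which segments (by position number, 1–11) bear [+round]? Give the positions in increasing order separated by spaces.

1 2

From /o/ at 2 leftward: 1 /e/ → [+round]; word edge.
Targets with no active source: positions 3 4 5 6 8 9 10 11 stay [-round].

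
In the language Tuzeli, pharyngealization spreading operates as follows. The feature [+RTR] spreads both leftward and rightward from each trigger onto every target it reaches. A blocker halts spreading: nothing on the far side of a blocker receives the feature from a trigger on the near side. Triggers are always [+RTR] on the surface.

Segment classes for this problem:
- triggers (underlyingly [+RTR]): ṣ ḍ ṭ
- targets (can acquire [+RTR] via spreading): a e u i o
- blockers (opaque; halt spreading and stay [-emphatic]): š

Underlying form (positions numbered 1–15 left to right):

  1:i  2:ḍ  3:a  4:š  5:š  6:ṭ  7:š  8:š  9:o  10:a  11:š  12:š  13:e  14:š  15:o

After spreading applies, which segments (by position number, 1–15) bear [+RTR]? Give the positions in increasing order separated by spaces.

1 2 3 6

From /ḍ/ at 2 rightward: 3 /a/ → [+RTR]; 4 /š/ blocks.
From /ḍ/ at 2 leftward: 1 /i/ → [+RTR]; word edge.
From /ṭ/ at 6 rightward: 7 /š/ blocks.
From /ṭ/ at 6 leftward: 5 /š/ blocks.
Targets with no active source: positions 9 10 13 15 stay [-emphatic].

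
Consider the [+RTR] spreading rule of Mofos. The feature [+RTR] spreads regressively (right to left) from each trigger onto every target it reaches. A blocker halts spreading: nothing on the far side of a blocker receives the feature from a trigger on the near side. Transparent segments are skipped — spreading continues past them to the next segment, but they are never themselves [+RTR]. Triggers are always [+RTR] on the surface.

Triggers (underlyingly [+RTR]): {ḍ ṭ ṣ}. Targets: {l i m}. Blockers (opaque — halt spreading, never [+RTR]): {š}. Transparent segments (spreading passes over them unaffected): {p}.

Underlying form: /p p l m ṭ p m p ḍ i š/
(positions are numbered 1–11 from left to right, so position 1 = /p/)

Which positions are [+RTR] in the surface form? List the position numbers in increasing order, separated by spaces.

From /ṭ/ at 5 leftward: 4 /m/ → [+RTR]; 3 /l/ → [+RTR]; 2 /p/ transparent; 1 /p/ transparent; word edge.
From /ḍ/ at 9 leftward: 8 /p/ transparent; 7 /m/ → [+RTR]; 6 /p/ transparent; 5 /ṭ/ is itself a trigger — this domain ends here.
Target with no active source: position 10 stays [-emphatic].

3 4 5 7 9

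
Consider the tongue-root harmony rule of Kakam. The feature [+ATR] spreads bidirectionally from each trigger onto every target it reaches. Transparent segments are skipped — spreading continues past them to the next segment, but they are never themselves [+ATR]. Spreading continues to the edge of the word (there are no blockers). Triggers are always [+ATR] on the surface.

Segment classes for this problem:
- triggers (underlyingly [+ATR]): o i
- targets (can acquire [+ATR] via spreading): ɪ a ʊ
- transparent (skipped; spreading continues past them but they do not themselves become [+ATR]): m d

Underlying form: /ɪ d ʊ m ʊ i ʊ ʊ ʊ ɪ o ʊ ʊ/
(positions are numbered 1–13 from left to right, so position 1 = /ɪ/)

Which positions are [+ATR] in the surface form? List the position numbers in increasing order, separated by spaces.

From /i/ at 6 rightward: 7 /ʊ/ → [+ATR]; 8 /ʊ/ → [+ATR]; 9 /ʊ/ → [+ATR]; 10 /ɪ/ → [+ATR]; 11 /o/ is itself a trigger — this domain ends here.
From /i/ at 6 leftward: 5 /ʊ/ → [+ATR]; 4 /m/ transparent; 3 /ʊ/ → [+ATR]; 2 /d/ transparent; 1 /ɪ/ → [+ATR]; word edge.
From /o/ at 11 rightward: 12 /ʊ/ → [+ATR]; 13 /ʊ/ → [+ATR]; word edge.
From /o/ at 11 leftward: 10 /ɪ/ → [+ATR]; 9 /ʊ/ → [+ATR]; 8 /ʊ/ → [+ATR]; 7 /ʊ/ → [+ATR]; 6 /i/ is itself a trigger — this domain ends here.

1 3 5 6 7 8 9 10 11 12 13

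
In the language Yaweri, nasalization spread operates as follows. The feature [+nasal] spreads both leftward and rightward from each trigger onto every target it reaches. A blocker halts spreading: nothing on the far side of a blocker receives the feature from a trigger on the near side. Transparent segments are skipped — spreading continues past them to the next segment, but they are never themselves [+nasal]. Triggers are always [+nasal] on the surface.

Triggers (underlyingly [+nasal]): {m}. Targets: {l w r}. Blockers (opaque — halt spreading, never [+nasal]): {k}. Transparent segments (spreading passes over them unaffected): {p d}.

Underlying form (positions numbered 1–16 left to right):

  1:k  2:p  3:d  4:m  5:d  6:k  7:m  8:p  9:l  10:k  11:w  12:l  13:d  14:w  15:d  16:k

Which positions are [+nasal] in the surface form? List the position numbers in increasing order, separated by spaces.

4 7 9

From /m/ at 4 rightward: 5 /d/ transparent; 6 /k/ blocks.
From /m/ at 4 leftward: 3 /d/ transparent; 2 /p/ transparent; 1 /k/ blocks.
From /m/ at 7 rightward: 8 /p/ transparent; 9 /l/ → [+nasal]; 10 /k/ blocks.
From /m/ at 7 leftward: 6 /k/ blocks.
Targets with no active source: positions 11 12 14 stay [-nasal].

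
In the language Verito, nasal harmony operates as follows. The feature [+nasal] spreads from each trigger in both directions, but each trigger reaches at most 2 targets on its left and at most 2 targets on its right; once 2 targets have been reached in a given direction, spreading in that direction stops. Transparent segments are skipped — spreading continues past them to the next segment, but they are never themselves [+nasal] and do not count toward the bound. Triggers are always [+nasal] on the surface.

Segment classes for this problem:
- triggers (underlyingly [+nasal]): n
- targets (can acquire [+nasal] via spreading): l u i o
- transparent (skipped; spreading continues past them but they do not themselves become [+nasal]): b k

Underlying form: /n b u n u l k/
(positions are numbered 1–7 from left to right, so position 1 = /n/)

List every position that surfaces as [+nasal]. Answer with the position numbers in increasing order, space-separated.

1 3 4 5 6

From /n/ at 1 rightward: 2 /b/ transparent; 3 /u/ → [+nasal]; 4 /n/ is itself a trigger — this domain ends here.
From /n/ at 1 leftward: word edge.
From /n/ at 4 rightward: 5 /u/ → [+nasal]; 6 /l/ → [+nasal]; bound reached.
From /n/ at 4 leftward: 3 /u/ → [+nasal]; 2 /b/ transparent; 1 /n/ is itself a trigger — this domain ends here.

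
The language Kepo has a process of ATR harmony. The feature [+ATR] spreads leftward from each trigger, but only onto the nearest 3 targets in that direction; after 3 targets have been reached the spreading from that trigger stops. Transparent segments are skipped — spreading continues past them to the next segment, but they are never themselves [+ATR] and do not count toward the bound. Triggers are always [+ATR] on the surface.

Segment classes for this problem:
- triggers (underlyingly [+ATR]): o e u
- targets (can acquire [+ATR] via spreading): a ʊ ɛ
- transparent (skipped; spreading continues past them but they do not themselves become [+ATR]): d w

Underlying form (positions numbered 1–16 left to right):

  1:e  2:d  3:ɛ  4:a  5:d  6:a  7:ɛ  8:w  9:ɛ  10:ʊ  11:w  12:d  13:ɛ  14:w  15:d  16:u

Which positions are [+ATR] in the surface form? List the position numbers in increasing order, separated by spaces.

1 9 10 13 16

From /e/ at 1 leftward: word edge.
From /u/ at 16 leftward: 15 /d/ transparent; 14 /w/ transparent; 13 /ɛ/ → [+ATR]; 12 /d/ transparent; 11 /w/ transparent; 10 /ʊ/ → [+ATR]; 9 /ɛ/ → [+ATR]; bound reached.
Targets with no active source: positions 3 4 6 7 stay [-ATR].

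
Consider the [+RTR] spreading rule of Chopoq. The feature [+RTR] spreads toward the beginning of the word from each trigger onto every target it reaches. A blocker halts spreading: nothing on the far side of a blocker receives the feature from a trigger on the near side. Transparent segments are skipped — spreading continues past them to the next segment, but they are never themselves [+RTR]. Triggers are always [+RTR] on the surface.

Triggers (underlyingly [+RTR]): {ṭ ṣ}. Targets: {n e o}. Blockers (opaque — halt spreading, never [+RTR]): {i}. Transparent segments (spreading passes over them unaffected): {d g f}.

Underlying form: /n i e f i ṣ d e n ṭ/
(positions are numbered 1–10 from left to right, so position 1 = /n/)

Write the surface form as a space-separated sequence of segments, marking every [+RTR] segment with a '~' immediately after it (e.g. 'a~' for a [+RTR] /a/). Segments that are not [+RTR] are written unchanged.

n i e f i ṣ~ d e~ n~ ṭ~

From /ṣ/ at 6 leftward: 5 /i/ blocks.
From /ṭ/ at 10 leftward: 9 /n/ → [+RTR]; 8 /e/ → [+RTR]; 7 /d/ transparent; 6 /ṣ/ is itself a trigger — this domain ends here.
Targets with no active source: positions 1 3 stay [-emphatic].
[+RTR] positions on the surface: 6 8 9 10.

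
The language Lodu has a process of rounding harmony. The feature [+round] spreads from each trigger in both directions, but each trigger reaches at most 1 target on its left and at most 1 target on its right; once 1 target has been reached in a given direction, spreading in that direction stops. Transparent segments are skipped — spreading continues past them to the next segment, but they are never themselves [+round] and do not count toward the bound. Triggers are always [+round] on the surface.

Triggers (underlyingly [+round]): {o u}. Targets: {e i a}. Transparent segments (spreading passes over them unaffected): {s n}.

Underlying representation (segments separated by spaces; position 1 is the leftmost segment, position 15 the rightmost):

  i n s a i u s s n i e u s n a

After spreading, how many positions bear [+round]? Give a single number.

6

From /u/ at 6 rightward: 7 /s/ transparent; 8 /s/ transparent; 9 /n/ transparent; 10 /i/ → [+round]; bound reached.
From /u/ at 6 leftward: 5 /i/ → [+round]; bound reached.
From /u/ at 12 rightward: 13 /s/ transparent; 14 /n/ transparent; 15 /a/ → [+round]; bound reached.
From /u/ at 12 leftward: 11 /e/ → [+round]; bound reached.
Targets with no active source: positions 1 4 stay [-round].
[+round] positions on the surface: 5 6 10 11 12 15.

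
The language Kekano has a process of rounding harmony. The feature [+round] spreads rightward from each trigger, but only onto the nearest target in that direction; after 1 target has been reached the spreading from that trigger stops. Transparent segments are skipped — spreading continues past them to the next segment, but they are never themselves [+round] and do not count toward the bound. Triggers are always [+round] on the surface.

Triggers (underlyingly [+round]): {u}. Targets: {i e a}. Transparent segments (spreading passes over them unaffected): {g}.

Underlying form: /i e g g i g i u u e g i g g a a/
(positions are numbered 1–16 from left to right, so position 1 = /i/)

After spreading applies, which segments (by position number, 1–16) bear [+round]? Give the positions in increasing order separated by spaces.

From /u/ at 8 rightward: 9 /u/ is itself a trigger — this domain ends here.
From /u/ at 9 rightward: 10 /e/ → [+round]; bound reached.
Targets with no active source: positions 1 2 5 7 12 15 16 stay [-round].

8 9 10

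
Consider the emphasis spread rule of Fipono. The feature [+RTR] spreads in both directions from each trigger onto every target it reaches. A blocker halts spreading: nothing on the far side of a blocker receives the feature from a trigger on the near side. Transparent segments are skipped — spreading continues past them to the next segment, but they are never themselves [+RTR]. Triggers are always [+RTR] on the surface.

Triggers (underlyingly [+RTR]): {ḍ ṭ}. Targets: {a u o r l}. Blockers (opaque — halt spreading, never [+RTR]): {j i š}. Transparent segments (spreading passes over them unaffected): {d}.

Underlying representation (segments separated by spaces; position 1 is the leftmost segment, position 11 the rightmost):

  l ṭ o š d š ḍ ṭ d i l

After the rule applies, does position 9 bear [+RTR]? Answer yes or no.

no

From /ṭ/ at 2 rightward: 3 /o/ → [+RTR]; 4 /š/ blocks.
From /ṭ/ at 2 leftward: 1 /l/ → [+RTR]; word edge.
From /ḍ/ at 7 rightward: 8 /ṭ/ is itself a trigger — this domain ends here.
From /ḍ/ at 7 leftward: 6 /š/ blocks.
From /ṭ/ at 8 rightward: 9 /d/ transparent; 10 /i/ blocks.
From /ṭ/ at 8 leftward: 7 /ḍ/ is itself a trigger — this domain ends here.
Target with no active source: position 11 stays [-emphatic].
[+RTR] positions on the surface: 1 2 3 7 8.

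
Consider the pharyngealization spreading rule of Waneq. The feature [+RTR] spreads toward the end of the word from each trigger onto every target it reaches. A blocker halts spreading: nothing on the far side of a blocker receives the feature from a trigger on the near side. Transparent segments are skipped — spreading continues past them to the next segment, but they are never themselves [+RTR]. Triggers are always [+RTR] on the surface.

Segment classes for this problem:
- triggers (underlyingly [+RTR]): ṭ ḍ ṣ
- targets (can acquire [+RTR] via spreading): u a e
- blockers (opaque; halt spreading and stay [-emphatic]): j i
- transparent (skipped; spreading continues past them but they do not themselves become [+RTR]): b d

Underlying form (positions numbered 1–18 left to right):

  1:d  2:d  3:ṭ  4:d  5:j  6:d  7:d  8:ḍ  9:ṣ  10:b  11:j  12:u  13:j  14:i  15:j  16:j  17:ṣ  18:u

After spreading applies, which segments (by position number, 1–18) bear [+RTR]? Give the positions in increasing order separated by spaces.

From /ṭ/ at 3 rightward: 4 /d/ transparent; 5 /j/ blocks.
From /ḍ/ at 8 rightward: 9 /ṣ/ is itself a trigger — this domain ends here.
From /ṣ/ at 9 rightward: 10 /b/ transparent; 11 /j/ blocks.
From /ṣ/ at 17 rightward: 18 /u/ → [+RTR]; word edge.
Target with no active source: position 12 stays [-emphatic].

3 8 9 17 18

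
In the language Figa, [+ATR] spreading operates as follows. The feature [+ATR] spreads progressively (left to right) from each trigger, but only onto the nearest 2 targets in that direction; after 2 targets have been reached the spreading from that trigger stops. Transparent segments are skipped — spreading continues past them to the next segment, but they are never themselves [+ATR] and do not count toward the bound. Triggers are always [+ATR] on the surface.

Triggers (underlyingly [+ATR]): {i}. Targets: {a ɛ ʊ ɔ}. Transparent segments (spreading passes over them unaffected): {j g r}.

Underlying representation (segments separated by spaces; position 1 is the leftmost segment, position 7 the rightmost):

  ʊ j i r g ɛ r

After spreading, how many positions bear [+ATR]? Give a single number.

From /i/ at 3 rightward: 4 /r/ transparent; 5 /g/ transparent; 6 /ɛ/ → [+ATR]; 7 /r/ transparent; word edge.
Target with no active source: position 1 stays [-ATR].
[+ATR] positions on the surface: 3 6.

2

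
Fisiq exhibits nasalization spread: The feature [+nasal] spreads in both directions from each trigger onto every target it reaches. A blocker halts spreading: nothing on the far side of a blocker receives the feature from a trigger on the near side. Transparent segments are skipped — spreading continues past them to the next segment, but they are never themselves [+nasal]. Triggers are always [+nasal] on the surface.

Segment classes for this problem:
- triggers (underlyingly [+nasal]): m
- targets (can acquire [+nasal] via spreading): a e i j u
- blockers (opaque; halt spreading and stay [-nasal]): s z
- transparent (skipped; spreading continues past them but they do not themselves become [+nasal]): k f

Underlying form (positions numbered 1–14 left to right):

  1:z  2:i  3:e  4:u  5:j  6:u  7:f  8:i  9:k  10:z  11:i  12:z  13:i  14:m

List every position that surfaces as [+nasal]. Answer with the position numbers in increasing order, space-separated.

From /m/ at 14 rightward: word edge.
From /m/ at 14 leftward: 13 /i/ → [+nasal]; 12 /z/ blocks.
Targets with no active source: positions 2 3 4 5 6 8 11 stay [-nasal].

13 14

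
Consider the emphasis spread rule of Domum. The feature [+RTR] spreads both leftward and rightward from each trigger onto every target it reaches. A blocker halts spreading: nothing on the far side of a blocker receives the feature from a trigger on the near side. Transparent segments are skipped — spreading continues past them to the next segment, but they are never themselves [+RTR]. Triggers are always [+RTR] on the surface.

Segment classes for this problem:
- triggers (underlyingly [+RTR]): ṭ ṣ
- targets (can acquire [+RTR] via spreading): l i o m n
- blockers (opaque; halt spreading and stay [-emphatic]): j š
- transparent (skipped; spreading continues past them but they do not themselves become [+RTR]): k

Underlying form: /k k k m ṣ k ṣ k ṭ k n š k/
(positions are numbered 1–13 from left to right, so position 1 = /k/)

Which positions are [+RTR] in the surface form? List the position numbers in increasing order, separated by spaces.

4 5 7 9 11

From /ṣ/ at 5 rightward: 6 /k/ transparent; 7 /ṣ/ is itself a trigger — this domain ends here.
From /ṣ/ at 5 leftward: 4 /m/ → [+RTR]; 3 /k/ transparent; 2 /k/ transparent; 1 /k/ transparent; word edge.
From /ṣ/ at 7 rightward: 8 /k/ transparent; 9 /ṭ/ is itself a trigger — this domain ends here.
From /ṣ/ at 7 leftward: 6 /k/ transparent; 5 /ṣ/ is itself a trigger — this domain ends here.
From /ṭ/ at 9 rightward: 10 /k/ transparent; 11 /n/ → [+RTR]; 12 /š/ blocks.
From /ṭ/ at 9 leftward: 8 /k/ transparent; 7 /ṣ/ is itself a trigger — this domain ends here.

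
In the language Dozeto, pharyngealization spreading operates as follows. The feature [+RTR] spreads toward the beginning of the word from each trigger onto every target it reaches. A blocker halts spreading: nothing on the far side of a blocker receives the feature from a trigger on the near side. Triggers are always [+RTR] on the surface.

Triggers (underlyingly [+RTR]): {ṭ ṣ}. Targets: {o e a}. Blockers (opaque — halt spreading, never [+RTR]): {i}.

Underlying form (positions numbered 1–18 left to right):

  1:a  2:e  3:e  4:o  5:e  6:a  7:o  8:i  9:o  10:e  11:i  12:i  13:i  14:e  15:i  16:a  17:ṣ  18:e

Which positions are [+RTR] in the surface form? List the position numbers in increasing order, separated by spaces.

From /ṣ/ at 17 leftward: 16 /a/ → [+RTR]; 15 /i/ blocks.
Targets with no active source: positions 1 2 3 4 5 6 7 9 10 14 18 stay [-emphatic].

16 17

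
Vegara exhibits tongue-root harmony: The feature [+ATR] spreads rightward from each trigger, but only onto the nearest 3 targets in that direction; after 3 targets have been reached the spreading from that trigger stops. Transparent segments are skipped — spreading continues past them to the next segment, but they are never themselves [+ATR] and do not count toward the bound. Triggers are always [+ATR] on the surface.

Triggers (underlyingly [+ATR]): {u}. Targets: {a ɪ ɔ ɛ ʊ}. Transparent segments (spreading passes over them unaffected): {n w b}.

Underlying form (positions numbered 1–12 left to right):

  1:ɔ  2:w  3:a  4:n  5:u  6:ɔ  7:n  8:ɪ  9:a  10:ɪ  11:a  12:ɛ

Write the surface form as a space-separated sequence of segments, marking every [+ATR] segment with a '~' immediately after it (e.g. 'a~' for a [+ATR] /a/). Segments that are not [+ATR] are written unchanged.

From /u/ at 5 rightward: 6 /ɔ/ → [+ATR]; 7 /n/ transparent; 8 /ɪ/ → [+ATR]; 9 /a/ → [+ATR]; bound reached.
Targets with no active source: positions 1 3 10 11 12 stay [-ATR].
[+ATR] positions on the surface: 5 6 8 9.

ɔ w a n u~ ɔ~ n ɪ~ a~ ɪ a ɛ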